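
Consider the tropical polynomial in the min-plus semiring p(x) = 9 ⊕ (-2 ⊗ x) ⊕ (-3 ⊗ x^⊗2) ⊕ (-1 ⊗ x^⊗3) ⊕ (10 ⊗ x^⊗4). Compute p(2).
p(2) = 0

A tropical monomial a ⊗ x^⊗i evaluates to a + i · x. Evaluating each term at x = 2:
  Term 0 contributes 9 + 0 · 2 = 9
  Term 1 contributes -2 + 1 · 2 = 0
  Term 2 contributes -3 + 2 · 2 = 1
  Term 3 contributes -1 + 3 · 2 = 5
  Term 4 contributes 10 + 4 · 2 = 18
p(2) = ⊕ of these = min[9, 0, 1, 5, 18] = 0.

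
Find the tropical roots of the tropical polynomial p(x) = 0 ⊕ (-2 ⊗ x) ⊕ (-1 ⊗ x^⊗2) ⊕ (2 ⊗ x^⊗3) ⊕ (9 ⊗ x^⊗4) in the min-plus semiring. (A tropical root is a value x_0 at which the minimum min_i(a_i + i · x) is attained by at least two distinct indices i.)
Roots: {-7, -3, -1, 2}

Each tropical root is a break point of the lower envelope of the lines y = a_i + i · x (there are 5 lines, with slopes 0, 1, ..., 4). Only the lines that attain the minimum somewhere contribute to roots; other lines are dominated. Here the surviving (envelope) indices are i = 4, i = 3, i = 2, i = 1, i = 0.
Intersections between consecutive envelope lines give the roots: for adjacent envelope indices i < j the intersection is x = (a_i − a_j) / (j − i). Reading off the sorted break points: {-7, -3, -1, 2}.
Verification: at each break x_0, at least two indices attain the minimum of min_i(a_i + i · x_0).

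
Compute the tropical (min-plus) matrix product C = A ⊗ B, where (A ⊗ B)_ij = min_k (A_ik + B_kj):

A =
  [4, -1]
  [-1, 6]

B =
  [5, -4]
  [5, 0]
A ⊗ B =
  [4, -1]
  [4, -5]

Apply the min-plus product entry-by-entry:
  C[0][0] = min over k of (A[0][0] + B[0][0] = 4 + 5 = 9, A[0][1] + B[1][0] = -1 + 5 = 4) = 4 (attained at k = 1)
  C[0][1] = min over k of (A[0][0] + B[0][1] = 4 + -4 = 0, A[0][1] + B[1][1] = -1 + 0 = -1) = -1 (attained at k = 1)
  C[1][0] = min over k of (A[1][0] + B[0][0] = -1 + 5 = 4, A[1][1] + B[1][0] = 6 + 5 = 11) = 4 (attained at k = 0)
  C[1][1] = min over k of (A[1][0] + B[0][1] = -1 + -4 = -5, A[1][1] + B[1][1] = 6 + 0 = 6) = -5 (attained at k = 0)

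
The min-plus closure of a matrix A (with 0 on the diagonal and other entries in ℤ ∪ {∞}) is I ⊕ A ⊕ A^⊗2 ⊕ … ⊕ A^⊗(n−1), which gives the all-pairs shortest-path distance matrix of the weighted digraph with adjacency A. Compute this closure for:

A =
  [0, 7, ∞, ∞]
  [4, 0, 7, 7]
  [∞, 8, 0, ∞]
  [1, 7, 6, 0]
Closure =
  [0, 7, 14, 14]
  [4, 0, 7, 7]
  [12, 8, 0, 15]
  [1, 7, 6, 0]

This is the Floyd-Warshall all-pairs shortest-path computation. For each intermediate vertex k = 0, 1, …, 3, update dist[i][j] ← min(dist[i][j], dist[i][k] + dist[k][j]). The final matrix gives, for each (i, j), the minimum total weight of any directed path from i to j (possibly empty when i = j).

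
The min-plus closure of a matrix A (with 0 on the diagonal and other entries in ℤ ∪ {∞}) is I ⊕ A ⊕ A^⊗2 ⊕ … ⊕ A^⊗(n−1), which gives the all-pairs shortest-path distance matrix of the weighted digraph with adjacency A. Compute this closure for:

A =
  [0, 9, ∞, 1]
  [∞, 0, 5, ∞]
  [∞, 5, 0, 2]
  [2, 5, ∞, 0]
Closure =
  [0, 6, 11, 1]
  [9, 0, 5, 7]
  [4, 5, 0, 2]
  [2, 5, 10, 0]

This is the Floyd-Warshall all-pairs shortest-path computation. For each intermediate vertex k = 0, 1, …, 3, update dist[i][j] ← min(dist[i][j], dist[i][k] + dist[k][j]). The final matrix gives, for each (i, j), the minimum total weight of any directed path from i to j (possibly empty when i = j).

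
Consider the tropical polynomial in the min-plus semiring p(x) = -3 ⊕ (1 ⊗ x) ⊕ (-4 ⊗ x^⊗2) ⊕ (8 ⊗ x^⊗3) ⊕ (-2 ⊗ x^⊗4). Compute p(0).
p(0) = -4

A tropical monomial a ⊗ x^⊗i evaluates to a + i · x. Evaluating each term at x = 0:
  Term 0 contributes -3 + 0 · 0 = -3
  Term 1 contributes 1 + 1 · 0 = 1
  Term 2 contributes -4 + 2 · 0 = -4
  Term 3 contributes 8 + 3 · 0 = 8
  Term 4 contributes -2 + 4 · 0 = -2
p(0) = ⊕ of these = min[-3, 1, -4, 8, -2] = -4.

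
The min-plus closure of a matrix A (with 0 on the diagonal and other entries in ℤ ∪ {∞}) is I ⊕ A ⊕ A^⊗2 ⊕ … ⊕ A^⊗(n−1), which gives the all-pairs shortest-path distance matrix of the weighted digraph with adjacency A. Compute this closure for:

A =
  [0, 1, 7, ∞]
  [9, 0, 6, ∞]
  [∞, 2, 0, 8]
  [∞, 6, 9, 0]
Closure =
  [0, 1, 7, 15]
  [9, 0, 6, 14]
  [11, 2, 0, 8]
  [15, 6, 9, 0]

This is the Floyd-Warshall all-pairs shortest-path computation. For each intermediate vertex k = 0, 1, …, 3, update dist[i][j] ← min(dist[i][j], dist[i][k] + dist[k][j]). The final matrix gives, for each (i, j), the minimum total weight of any directed path from i to j (possibly empty when i = j).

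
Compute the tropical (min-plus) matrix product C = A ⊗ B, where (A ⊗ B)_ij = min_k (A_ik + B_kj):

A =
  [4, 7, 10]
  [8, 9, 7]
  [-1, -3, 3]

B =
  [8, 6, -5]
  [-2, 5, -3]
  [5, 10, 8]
A ⊗ B =
  [5, 10, -1]
  [7, 14, 3]
  [-5, 2, -6]

Apply the min-plus product entry-by-entry:
  C[0][0] = min over k of (A[0][0] + B[0][0] = 4 + 8 = 12, A[0][1] + B[1][0] = 7 + -2 = 5, A[0][2] + B[2][0] = 10 + 5 = 15) = 5 (attained at k = 1)
  C[0][1] = min over k of (A[0][0] + B[0][1] = 4 + 6 = 10, A[0][1] + B[1][1] = 7 + 5 = 12, A[0][2] + B[2][1] = 10 + 10 = 20) = 10 (attained at k = 0)
  C[0][2] = min over k of (A[0][0] + B[0][2] = 4 + -5 = -1, A[0][1] + B[1][2] = 7 + -3 = 4, A[0][2] + B[2][2] = 10 + 8 = 18) = -1 (attained at k = 0)
  C[1][0] = min over k of (A[1][0] + B[0][0] = 8 + 8 = 16, A[1][1] + B[1][0] = 9 + -2 = 7, A[1][2] + B[2][0] = 7 + 5 = 12) = 7 (attained at k = 1)
  C[1][1] = min over k of (A[1][0] + B[0][1] = 8 + 6 = 14, A[1][1] + B[1][1] = 9 + 5 = 14, A[1][2] + B[2][1] = 7 + 10 = 17) = 14 (attained at k = 0)
  C[1][2] = min over k of (A[1][0] + B[0][2] = 8 + -5 = 3, A[1][1] + B[1][2] = 9 + -3 = 6, A[1][2] + B[2][2] = 7 + 8 = 15) = 3 (attained at k = 0)
  C[2][0] = min over k of (A[2][0] + B[0][0] = -1 + 8 = 7, A[2][1] + B[1][0] = -3 + -2 = -5, A[2][2] + B[2][0] = 3 + 5 = 8) = -5 (attained at k = 1)
  C[2][1] = min over k of (A[2][0] + B[0][1] = -1 + 6 = 5, A[2][1] + B[1][1] = -3 + 5 = 2, A[2][2] + B[2][1] = 3 + 10 = 13) = 2 (attained at k = 1)
  C[2][2] = min over k of (A[2][0] + B[0][2] = -1 + -5 = -6, A[2][1] + B[1][2] = -3 + -3 = -6, A[2][2] + B[2][2] = 3 + 8 = 11) = -6 (attained at k = 0)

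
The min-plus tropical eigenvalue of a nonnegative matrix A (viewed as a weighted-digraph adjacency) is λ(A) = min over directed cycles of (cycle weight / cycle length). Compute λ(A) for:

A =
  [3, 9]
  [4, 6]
λ(A) = 3

Enumerate directed cycles and compute their means (weight / length). Sample:
  cycle 0 → 0: weight = 3, length = 1, mean = 3/1 ≈ 3.000
  cycle 1 → 1: weight = 6, length = 1, mean = 6/1 ≈ 6.000
  cycle 0 → 1 → 0: weight = 13, length = 2, mean = 13/2 ≈ 6.500
  cycle 1 → 0 → 1: weight = 13, length = 2, mean = 13/2 ≈ 6.500
Minimum mean = 3.000, attained e.g. along the cycle 0 → 0 with weight 3 and length 1. So λ(A) = 3/1 = 3.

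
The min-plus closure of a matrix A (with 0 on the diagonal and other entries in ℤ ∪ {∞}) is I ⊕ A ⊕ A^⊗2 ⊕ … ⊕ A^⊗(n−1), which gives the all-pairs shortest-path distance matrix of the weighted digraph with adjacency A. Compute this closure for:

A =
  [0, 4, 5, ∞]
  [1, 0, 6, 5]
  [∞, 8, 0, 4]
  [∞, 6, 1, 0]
Closure =
  [0, 4, 5, 9]
  [1, 0, 6, 5]
  [9, 8, 0, 4]
  [7, 6, 1, 0]

This is the Floyd-Warshall all-pairs shortest-path computation. For each intermediate vertex k = 0, 1, …, 3, update dist[i][j] ← min(dist[i][j], dist[i][k] + dist[k][j]). The final matrix gives, for each (i, j), the minimum total weight of any directed path from i to j (possibly empty when i = j).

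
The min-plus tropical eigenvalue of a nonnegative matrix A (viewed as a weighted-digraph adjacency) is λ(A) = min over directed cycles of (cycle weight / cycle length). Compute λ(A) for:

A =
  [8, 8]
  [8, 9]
λ(A) = 8

Enumerate directed cycles and compute their means (weight / length). Sample:
  cycle 0 → 0: weight = 8, length = 1, mean = 8/1 ≈ 8.000
  cycle 1 → 1: weight = 9, length = 1, mean = 9/1 ≈ 9.000
  cycle 0 → 1 → 0: weight = 16, length = 2, mean = 16/2 ≈ 8.000
  cycle 1 → 0 → 1: weight = 16, length = 2, mean = 16/2 ≈ 8.000
Minimum mean = 8.000, attained e.g. along the cycle 0 → 0 with weight 8 and length 1. So λ(A) = 8/1 = 8.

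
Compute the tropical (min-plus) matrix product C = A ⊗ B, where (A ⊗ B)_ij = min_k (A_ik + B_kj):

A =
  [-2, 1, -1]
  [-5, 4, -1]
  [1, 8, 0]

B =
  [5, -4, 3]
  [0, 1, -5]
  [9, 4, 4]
A ⊗ B =
  [1, -6, -4]
  [0, -9, -2]
  [6, -3, 3]

Apply the min-plus product entry-by-entry:
  C[0][0] = min over k of (A[0][0] + B[0][0] = -2 + 5 = 3, A[0][1] + B[1][0] = 1 + 0 = 1, A[0][2] + B[2][0] = -1 + 9 = 8) = 1 (attained at k = 1)
  C[0][1] = min over k of (A[0][0] + B[0][1] = -2 + -4 = -6, A[0][1] + B[1][1] = 1 + 1 = 2, A[0][2] + B[2][1] = -1 + 4 = 3) = -6 (attained at k = 0)
  C[0][2] = min over k of (A[0][0] + B[0][2] = -2 + 3 = 1, A[0][1] + B[1][2] = 1 + -5 = -4, A[0][2] + B[2][2] = -1 + 4 = 3) = -4 (attained at k = 1)
  C[1][0] = min over k of (A[1][0] + B[0][0] = -5 + 5 = 0, A[1][1] + B[1][0] = 4 + 0 = 4, A[1][2] + B[2][0] = -1 + 9 = 8) = 0 (attained at k = 0)
  C[1][1] = min over k of (A[1][0] + B[0][1] = -5 + -4 = -9, A[1][1] + B[1][1] = 4 + 1 = 5, A[1][2] + B[2][1] = -1 + 4 = 3) = -9 (attained at k = 0)
  C[1][2] = min over k of (A[1][0] + B[0][2] = -5 + 3 = -2, A[1][1] + B[1][2] = 4 + -5 = -1, A[1][2] + B[2][2] = -1 + 4 = 3) = -2 (attained at k = 0)
  C[2][0] = min over k of (A[2][0] + B[0][0] = 1 + 5 = 6, A[2][1] + B[1][0] = 8 + 0 = 8, A[2][2] + B[2][0] = 0 + 9 = 9) = 6 (attained at k = 0)
  C[2][1] = min over k of (A[2][0] + B[0][1] = 1 + -4 = -3, A[2][1] + B[1][1] = 8 + 1 = 9, A[2][2] + B[2][1] = 0 + 4 = 4) = -3 (attained at k = 0)
  C[2][2] = min over k of (A[2][0] + B[0][2] = 1 + 3 = 4, A[2][1] + B[1][2] = 8 + -5 = 3, A[2][2] + B[2][2] = 0 + 4 = 4) = 3 (attained at k = 1)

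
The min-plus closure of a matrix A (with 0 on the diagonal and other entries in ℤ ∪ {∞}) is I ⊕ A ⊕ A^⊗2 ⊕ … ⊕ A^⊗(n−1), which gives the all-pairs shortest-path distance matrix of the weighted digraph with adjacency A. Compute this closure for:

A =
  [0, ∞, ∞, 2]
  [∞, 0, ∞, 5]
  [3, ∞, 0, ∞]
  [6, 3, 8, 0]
Closure =
  [0, 5, 10, 2]
  [11, 0, 13, 5]
  [3, 8, 0, 5]
  [6, 3, 8, 0]

This is the Floyd-Warshall all-pairs shortest-path computation. For each intermediate vertex k = 0, 1, …, 3, update dist[i][j] ← min(dist[i][j], dist[i][k] + dist[k][j]). The final matrix gives, for each (i, j), the minimum total weight of any directed path from i to j (possibly empty when i = j).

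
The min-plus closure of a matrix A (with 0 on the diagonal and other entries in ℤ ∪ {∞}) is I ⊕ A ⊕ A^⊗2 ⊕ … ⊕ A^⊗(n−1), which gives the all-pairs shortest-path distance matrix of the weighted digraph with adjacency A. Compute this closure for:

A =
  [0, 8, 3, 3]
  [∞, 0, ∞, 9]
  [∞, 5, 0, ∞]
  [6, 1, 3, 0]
Closure =
  [0, 4, 3, 3]
  [15, 0, 12, 9]
  [20, 5, 0, 14]
  [6, 1, 3, 0]

This is the Floyd-Warshall all-pairs shortest-path computation. For each intermediate vertex k = 0, 1, …, 3, update dist[i][j] ← min(dist[i][j], dist[i][k] + dist[k][j]). The final matrix gives, for each (i, j), the minimum total weight of any directed path from i to j (possibly empty when i = j).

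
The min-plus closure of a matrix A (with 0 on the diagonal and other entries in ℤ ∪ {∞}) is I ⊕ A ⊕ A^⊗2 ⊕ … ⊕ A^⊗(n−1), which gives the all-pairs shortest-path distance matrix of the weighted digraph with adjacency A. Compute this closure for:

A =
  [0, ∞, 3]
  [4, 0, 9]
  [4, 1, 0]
Closure =
  [0, 4, 3]
  [4, 0, 7]
  [4, 1, 0]

This is the Floyd-Warshall all-pairs shortest-path computation. For each intermediate vertex k = 0, 1, …, 2, update dist[i][j] ← min(dist[i][j], dist[i][k] + dist[k][j]). The final matrix gives, for each (i, j), the minimum total weight of any directed path from i to j (possibly empty when i = j).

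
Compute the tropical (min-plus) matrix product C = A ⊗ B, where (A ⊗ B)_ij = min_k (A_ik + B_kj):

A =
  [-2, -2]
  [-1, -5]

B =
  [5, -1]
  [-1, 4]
A ⊗ B =
  [-3, -3]
  [-6, -2]

Apply the min-plus product entry-by-entry:
  C[0][0] = min over k of (A[0][0] + B[0][0] = -2 + 5 = 3, A[0][1] + B[1][0] = -2 + -1 = -3) = -3 (attained at k = 1)
  C[0][1] = min over k of (A[0][0] + B[0][1] = -2 + -1 = -3, A[0][1] + B[1][1] = -2 + 4 = 2) = -3 (attained at k = 0)
  C[1][0] = min over k of (A[1][0] + B[0][0] = -1 + 5 = 4, A[1][1] + B[1][0] = -5 + -1 = -6) = -6 (attained at k = 1)
  C[1][1] = min over k of (A[1][0] + B[0][1] = -1 + -1 = -2, A[1][1] + B[1][1] = -5 + 4 = -1) = -2 (attained at k = 0)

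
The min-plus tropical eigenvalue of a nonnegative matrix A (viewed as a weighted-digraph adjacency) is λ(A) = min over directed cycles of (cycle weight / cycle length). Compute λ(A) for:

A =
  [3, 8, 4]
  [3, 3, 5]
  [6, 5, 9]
λ(A) = 3

Enumerate directed cycles and compute their means (weight / length). Sample:
  cycle 0 → 0: weight = 3, length = 1, mean = 3/1 ≈ 3.000
  cycle 1 → 1: weight = 3, length = 1, mean = 3/1 ≈ 3.000
  cycle 2 → 2: weight = 9, length = 1, mean = 9/1 ≈ 9.000
  cycle 0 → 1 → 0: weight = 11, length = 2, mean = 11/2 ≈ 5.500
  cycle 0 → 2 → 0: weight = 10, length = 2, mean = 10/2 ≈ 5.000
  cycle 1 → 0 → 1: weight = 11, length = 2, mean = 11/2 ≈ 5.500
Minimum mean = 3.000, attained e.g. along the cycle 0 → 0 with weight 3 and length 1. So λ(A) = 3/1 = 3.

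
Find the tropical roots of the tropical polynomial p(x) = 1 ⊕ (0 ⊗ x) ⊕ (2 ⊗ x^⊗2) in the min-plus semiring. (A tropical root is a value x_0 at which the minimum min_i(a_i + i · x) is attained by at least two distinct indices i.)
Roots: {-2, 1}

Each tropical root is a break point of the lower envelope of the lines y = a_i + i · x (there are 3 lines, with slopes 0, 1, ..., 2). Only the lines that attain the minimum somewhere contribute to roots; other lines are dominated. Here the surviving (envelope) indices are i = 2, i = 1, i = 0.
Intersections between consecutive envelope lines give the roots: for adjacent envelope indices i < j the intersection is x = (a_i − a_j) / (j − i). Reading off the sorted break points: {-2, 1}.
Verification: at each break x_0, at least two indices attain the minimum of min_i(a_i + i · x_0).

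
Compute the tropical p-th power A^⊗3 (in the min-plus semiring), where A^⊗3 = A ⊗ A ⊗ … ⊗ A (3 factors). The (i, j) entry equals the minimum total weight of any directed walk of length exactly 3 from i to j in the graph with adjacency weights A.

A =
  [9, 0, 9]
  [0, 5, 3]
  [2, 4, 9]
A^⊗3 =
  [5, 0, 8]
  [0, 5, 3]
  [2, 4, 5]

Each entry (A^⊗3)_ij equals the minimum over all length-3 walks i = v_0 → v_1 → … → v_3 = j of Σ_t A[v_t][v_{t+1}]. For example, for (i, j) = (0, 2) we minimise over 9 possible intermediate vertex sequences; the minimum is 8, attained along the walk 0 → 1 → 1 → 2.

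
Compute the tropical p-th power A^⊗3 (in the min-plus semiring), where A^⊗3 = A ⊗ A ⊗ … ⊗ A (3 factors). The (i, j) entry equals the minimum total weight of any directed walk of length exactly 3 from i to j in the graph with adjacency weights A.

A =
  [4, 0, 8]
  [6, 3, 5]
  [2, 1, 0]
A^⊗3 =
  [7, 6, 5]
  [7, 6, 5]
  [2, 1, 0]

Each entry (A^⊗3)_ij equals the minimum over all length-3 walks i = v_0 → v_1 → … → v_3 = j of Σ_t A[v_t][v_{t+1}]. For example, for (i, j) = (0, 2) we minimise over 9 possible intermediate vertex sequences; the minimum is 5, attained along the walk 0 → 1 → 2 → 2.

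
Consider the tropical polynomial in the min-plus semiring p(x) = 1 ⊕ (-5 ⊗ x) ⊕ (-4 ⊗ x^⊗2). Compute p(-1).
p(-1) = -6

A tropical monomial a ⊗ x^⊗i evaluates to a + i · x. Evaluating each term at x = -1:
  Term 0 contributes 1 + 0 · -1 = 1
  Term 1 contributes -5 + 1 · -1 = -6
  Term 2 contributes -4 + 2 · -1 = -6
p(-1) = ⊕ of these = min[1, -6, -6] = -6.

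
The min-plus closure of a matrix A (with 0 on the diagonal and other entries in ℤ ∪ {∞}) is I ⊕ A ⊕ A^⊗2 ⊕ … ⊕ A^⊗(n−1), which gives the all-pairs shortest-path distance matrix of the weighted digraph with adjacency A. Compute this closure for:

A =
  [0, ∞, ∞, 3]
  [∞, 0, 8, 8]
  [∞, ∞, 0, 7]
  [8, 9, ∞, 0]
Closure =
  [0, 12, 20, 3]
  [16, 0, 8, 8]
  [15, 16, 0, 7]
  [8, 9, 17, 0]

This is the Floyd-Warshall all-pairs shortest-path computation. For each intermediate vertex k = 0, 1, …, 3, update dist[i][j] ← min(dist[i][j], dist[i][k] + dist[k][j]). The final matrix gives, for each (i, j), the minimum total weight of any directed path from i to j (possibly empty when i = j).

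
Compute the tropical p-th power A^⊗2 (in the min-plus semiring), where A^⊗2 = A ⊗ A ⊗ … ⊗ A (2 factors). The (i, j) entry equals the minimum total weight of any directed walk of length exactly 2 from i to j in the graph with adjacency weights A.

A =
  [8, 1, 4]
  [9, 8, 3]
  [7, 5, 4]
A^⊗2 =
  [10, 9, 4]
  [10, 8, 7]
  [11, 8, 8]

Each entry (A^⊗2)_ij equals the minimum over all length-2 walks i = v_0 → v_1 → … → v_2 = j of Σ_t A[v_t][v_{t+1}]. For example, for (i, j) = (0, 2) we minimise over 3 possible intermediate vertex sequences; the minimum is 4, attained along the walk 0 → 1 → 2.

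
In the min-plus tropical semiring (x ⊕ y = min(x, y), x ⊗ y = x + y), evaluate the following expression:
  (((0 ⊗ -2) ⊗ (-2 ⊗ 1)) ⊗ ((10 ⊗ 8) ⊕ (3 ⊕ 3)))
(((0 ⊗ -2) ⊗ (-2 ⊗ 1)) ⊗ ((10 ⊗ 8) ⊕ (3 ⊕ 3))) = 0

Expand innermost to outermost. Recall ⊕ takes the minimum of its arguments and ⊗ takes their sum. Working out the expression (((0 ⊗ -2) ⊗ (-2 ⊗ 1)) ⊗ ((10 ⊗ 8) ⊕ (3 ⊕ 3))) gives 0.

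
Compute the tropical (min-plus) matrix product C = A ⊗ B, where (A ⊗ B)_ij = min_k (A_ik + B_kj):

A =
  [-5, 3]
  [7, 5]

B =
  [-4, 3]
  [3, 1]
A ⊗ B =
  [-9, -2]
  [3, 6]

Apply the min-plus product entry-by-entry:
  C[0][0] = min over k of (A[0][0] + B[0][0] = -5 + -4 = -9, A[0][1] + B[1][0] = 3 + 3 = 6) = -9 (attained at k = 0)
  C[0][1] = min over k of (A[0][0] + B[0][1] = -5 + 3 = -2, A[0][1] + B[1][1] = 3 + 1 = 4) = -2 (attained at k = 0)
  C[1][0] = min over k of (A[1][0] + B[0][0] = 7 + -4 = 3, A[1][1] + B[1][0] = 5 + 3 = 8) = 3 (attained at k = 0)
  C[1][1] = min over k of (A[1][0] + B[0][1] = 7 + 3 = 10, A[1][1] + B[1][1] = 5 + 1 = 6) = 6 (attained at k = 1)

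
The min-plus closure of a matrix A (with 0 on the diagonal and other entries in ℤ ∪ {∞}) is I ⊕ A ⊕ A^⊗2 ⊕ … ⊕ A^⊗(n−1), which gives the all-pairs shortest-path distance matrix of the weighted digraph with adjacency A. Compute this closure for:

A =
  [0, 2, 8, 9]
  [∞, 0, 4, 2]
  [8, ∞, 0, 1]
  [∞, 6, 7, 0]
Closure =
  [0, 2, 6, 4]
  [12, 0, 4, 2]
  [8, 7, 0, 1]
  [15, 6, 7, 0]

This is the Floyd-Warshall all-pairs shortest-path computation. For each intermediate vertex k = 0, 1, …, 3, update dist[i][j] ← min(dist[i][j], dist[i][k] + dist[k][j]). The final matrix gives, for each (i, j), the minimum total weight of any directed path from i to j (possibly empty when i = j).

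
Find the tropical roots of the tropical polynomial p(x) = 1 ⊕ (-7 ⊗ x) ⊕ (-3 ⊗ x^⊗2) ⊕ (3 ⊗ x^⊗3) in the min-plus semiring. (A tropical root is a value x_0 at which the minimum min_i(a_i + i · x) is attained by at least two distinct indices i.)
Roots: {-6, -4, 8}

Each tropical root is a break point of the lower envelope of the lines y = a_i + i · x (there are 4 lines, with slopes 0, 1, ..., 3). Only the lines that attain the minimum somewhere contribute to roots; other lines are dominated. Here the surviving (envelope) indices are i = 3, i = 2, i = 1, i = 0.
Intersections between consecutive envelope lines give the roots: for adjacent envelope indices i < j the intersection is x = (a_i − a_j) / (j − i). Reading off the sorted break points: {-6, -4, 8}.
Verification: at each break x_0, at least two indices attain the minimum of min_i(a_i + i · x_0).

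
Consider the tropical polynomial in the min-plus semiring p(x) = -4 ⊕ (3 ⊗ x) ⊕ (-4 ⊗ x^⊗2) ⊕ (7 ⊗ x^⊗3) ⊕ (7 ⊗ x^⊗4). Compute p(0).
p(0) = -4

A tropical monomial a ⊗ x^⊗i evaluates to a + i · x. Evaluating each term at x = 0:
  Term 0 contributes -4 + 0 · 0 = -4
  Term 1 contributes 3 + 1 · 0 = 3
  Term 2 contributes -4 + 2 · 0 = -4
  Term 3 contributes 7 + 3 · 0 = 7
  Term 4 contributes 7 + 4 · 0 = 7
p(0) = ⊕ of these = min[-4, 3, -4, 7, 7] = -4.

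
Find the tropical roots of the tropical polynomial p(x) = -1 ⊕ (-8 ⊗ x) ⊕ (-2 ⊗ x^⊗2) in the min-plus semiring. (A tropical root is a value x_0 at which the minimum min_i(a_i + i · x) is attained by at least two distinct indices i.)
Roots: {-6, 7}

Each tropical root is a break point of the lower envelope of the lines y = a_i + i · x (there are 3 lines, with slopes 0, 1, ..., 2). Only the lines that attain the minimum somewhere contribute to roots; other lines are dominated. Here the surviving (envelope) indices are i = 2, i = 1, i = 0.
Intersections between consecutive envelope lines give the roots: for adjacent envelope indices i < j the intersection is x = (a_i − a_j) / (j − i). Reading off the sorted break points: {-6, 7}.
Verification: at each break x_0, at least two indices attain the minimum of min_i(a_i + i · x_0).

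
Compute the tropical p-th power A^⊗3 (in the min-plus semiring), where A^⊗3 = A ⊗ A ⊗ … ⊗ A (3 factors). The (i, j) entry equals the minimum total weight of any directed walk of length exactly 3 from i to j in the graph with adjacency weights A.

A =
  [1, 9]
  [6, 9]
A^⊗3 =
  [3, 11]
  [8, 16]

Each entry (A^⊗3)_ij equals the minimum over all length-3 walks i = v_0 → v_1 → … → v_3 = j of Σ_t A[v_t][v_{t+1}]. For example, for (i, j) = (0, 1) we minimise over 4 possible intermediate vertex sequences; the minimum is 11, attained along the walk 0 → 0 → 0 → 1.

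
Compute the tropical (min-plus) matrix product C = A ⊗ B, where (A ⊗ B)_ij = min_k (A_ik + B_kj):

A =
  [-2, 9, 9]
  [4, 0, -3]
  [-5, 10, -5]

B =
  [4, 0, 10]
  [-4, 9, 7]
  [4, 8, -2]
A ⊗ B =
  [2, -2, 7]
  [-4, 4, -5]
  [-1, -5, -7]

Apply the min-plus product entry-by-entry:
  C[0][0] = min over k of (A[0][0] + B[0][0] = -2 + 4 = 2, A[0][1] + B[1][0] = 9 + -4 = 5, A[0][2] + B[2][0] = 9 + 4 = 13) = 2 (attained at k = 0)
  C[0][1] = min over k of (A[0][0] + B[0][1] = -2 + 0 = -2, A[0][1] + B[1][1] = 9 + 9 = 18, A[0][2] + B[2][1] = 9 + 8 = 17) = -2 (attained at k = 0)
  C[0][2] = min over k of (A[0][0] + B[0][2] = -2 + 10 = 8, A[0][1] + B[1][2] = 9 + 7 = 16, A[0][2] + B[2][2] = 9 + -2 = 7) = 7 (attained at k = 2)
  C[1][0] = min over k of (A[1][0] + B[0][0] = 4 + 4 = 8, A[1][1] + B[1][0] = 0 + -4 = -4, A[1][2] + B[2][0] = -3 + 4 = 1) = -4 (attained at k = 1)
  C[1][1] = min over k of (A[1][0] + B[0][1] = 4 + 0 = 4, A[1][1] + B[1][1] = 0 + 9 = 9, A[1][2] + B[2][1] = -3 + 8 = 5) = 4 (attained at k = 0)
  C[1][2] = min over k of (A[1][0] + B[0][2] = 4 + 10 = 14, A[1][1] + B[1][2] = 0 + 7 = 7, A[1][2] + B[2][2] = -3 + -2 = -5) = -5 (attained at k = 2)
  C[2][0] = min over k of (A[2][0] + B[0][0] = -5 + 4 = -1, A[2][1] + B[1][0] = 10 + -4 = 6, A[2][2] + B[2][0] = -5 + 4 = -1) = -1 (attained at k = 0)
  C[2][1] = min over k of (A[2][0] + B[0][1] = -5 + 0 = -5, A[2][1] + B[1][1] = 10 + 9 = 19, A[2][2] + B[2][1] = -5 + 8 = 3) = -5 (attained at k = 0)
  C[2][2] = min over k of (A[2][0] + B[0][2] = -5 + 10 = 5, A[2][1] + B[1][2] = 10 + 7 = 17, A[2][2] + B[2][2] = -5 + -2 = -7) = -7 (attained at k = 2)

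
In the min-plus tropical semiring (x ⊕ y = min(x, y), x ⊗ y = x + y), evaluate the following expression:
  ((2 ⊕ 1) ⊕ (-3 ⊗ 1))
((2 ⊕ 1) ⊕ (-3 ⊗ 1)) = -2

Expand innermost to outermost. Recall ⊕ takes the minimum of its arguments and ⊗ takes their sum. Working out the expression ((2 ⊕ 1) ⊕ (-3 ⊗ 1)) gives -2.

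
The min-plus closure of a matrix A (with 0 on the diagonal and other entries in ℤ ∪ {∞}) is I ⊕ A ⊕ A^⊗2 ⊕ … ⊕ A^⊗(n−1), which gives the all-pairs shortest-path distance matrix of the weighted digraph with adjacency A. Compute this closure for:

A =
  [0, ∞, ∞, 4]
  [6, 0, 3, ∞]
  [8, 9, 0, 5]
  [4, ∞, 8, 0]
Closure =
  [0, 21, 12, 4]
  [6, 0, 3, 8]
  [8, 9, 0, 5]
  [4, 17, 8, 0]

This is the Floyd-Warshall all-pairs shortest-path computation. For each intermediate vertex k = 0, 1, …, 3, update dist[i][j] ← min(dist[i][j], dist[i][k] + dist[k][j]). The final matrix gives, for each (i, j), the minimum total weight of any directed path from i to j (possibly empty when i = j).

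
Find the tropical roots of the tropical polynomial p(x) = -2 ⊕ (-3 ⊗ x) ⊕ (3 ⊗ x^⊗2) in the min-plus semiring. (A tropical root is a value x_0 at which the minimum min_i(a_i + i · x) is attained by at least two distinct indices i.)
Roots: {-6, 1}

Each tropical root is a break point of the lower envelope of the lines y = a_i + i · x (there are 3 lines, with slopes 0, 1, ..., 2). Only the lines that attain the minimum somewhere contribute to roots; other lines are dominated. Here the surviving (envelope) indices are i = 2, i = 1, i = 0.
Intersections between consecutive envelope lines give the roots: for adjacent envelope indices i < j the intersection is x = (a_i − a_j) / (j − i). Reading off the sorted break points: {-6, 1}.
Verification: at each break x_0, at least two indices attain the minimum of min_i(a_i + i · x_0).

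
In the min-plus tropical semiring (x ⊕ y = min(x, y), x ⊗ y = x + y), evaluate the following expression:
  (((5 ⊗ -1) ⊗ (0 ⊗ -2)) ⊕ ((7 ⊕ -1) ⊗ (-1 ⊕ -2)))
(((5 ⊗ -1) ⊗ (0 ⊗ -2)) ⊕ ((7 ⊕ -1) ⊗ (-1 ⊕ -2))) = -3

Expand innermost to outermost. Recall ⊕ takes the minimum of its arguments and ⊗ takes their sum. Working out the expression (((5 ⊗ -1) ⊗ (0 ⊗ -2)) ⊕ ((7 ⊕ -1) ⊗ (-1 ⊕ -2))) gives -3.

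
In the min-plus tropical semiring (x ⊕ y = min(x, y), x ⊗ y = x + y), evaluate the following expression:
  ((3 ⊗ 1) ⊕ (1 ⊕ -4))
((3 ⊗ 1) ⊕ (1 ⊕ -4)) = -4

Expand innermost to outermost. Recall ⊕ takes the minimum of its arguments and ⊗ takes their sum. Working out the expression ((3 ⊗ 1) ⊕ (1 ⊕ -4)) gives -4.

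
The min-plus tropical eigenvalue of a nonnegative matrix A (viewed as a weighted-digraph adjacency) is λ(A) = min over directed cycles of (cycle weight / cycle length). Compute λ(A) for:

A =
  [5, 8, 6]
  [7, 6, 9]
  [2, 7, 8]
λ(A) = 4

Enumerate directed cycles and compute their means (weight / length). Sample:
  cycle 0 → 0: weight = 5, length = 1, mean = 5/1 ≈ 5.000
  cycle 1 → 1: weight = 6, length = 1, mean = 6/1 ≈ 6.000
  cycle 2 → 2: weight = 8, length = 1, mean = 8/1 ≈ 8.000
  cycle 0 → 1 → 0: weight = 15, length = 2, mean = 15/2 ≈ 7.500
  cycle 0 → 2 → 0: weight = 8, length = 2, mean = 8/2 ≈ 4.000
  cycle 1 → 0 → 1: weight = 15, length = 2, mean = 15/2 ≈ 7.500
Minimum mean = 4.000, attained e.g. along the cycle 0 → 2 → 0 with weight 8 and length 2. So λ(A) = 8/2 = 4.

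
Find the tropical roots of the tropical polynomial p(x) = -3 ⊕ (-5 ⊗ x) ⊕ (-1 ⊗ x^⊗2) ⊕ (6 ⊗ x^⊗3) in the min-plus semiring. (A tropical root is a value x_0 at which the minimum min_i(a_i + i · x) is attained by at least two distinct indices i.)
Roots: {-7, -4, 2}

Each tropical root is a break point of the lower envelope of the lines y = a_i + i · x (there are 4 lines, with slopes 0, 1, ..., 3). Only the lines that attain the minimum somewhere contribute to roots; other lines are dominated. Here the surviving (envelope) indices are i = 3, i = 2, i = 1, i = 0.
Intersections between consecutive envelope lines give the roots: for adjacent envelope indices i < j the intersection is x = (a_i − a_j) / (j − i). Reading off the sorted break points: {-7, -4, 2}.
Verification: at each break x_0, at least two indices attain the minimum of min_i(a_i + i · x_0).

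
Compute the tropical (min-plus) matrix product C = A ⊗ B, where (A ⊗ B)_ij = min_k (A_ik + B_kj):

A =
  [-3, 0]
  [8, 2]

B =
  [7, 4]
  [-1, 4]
A ⊗ B =
  [-1, 1]
  [1, 6]

Apply the min-plus product entry-by-entry:
  C[0][0] = min over k of (A[0][0] + B[0][0] = -3 + 7 = 4, A[0][1] + B[1][0] = 0 + -1 = -1) = -1 (attained at k = 1)
  C[0][1] = min over k of (A[0][0] + B[0][1] = -3 + 4 = 1, A[0][1] + B[1][1] = 0 + 4 = 4) = 1 (attained at k = 0)
  C[1][0] = min over k of (A[1][0] + B[0][0] = 8 + 7 = 15, A[1][1] + B[1][0] = 2 + -1 = 1) = 1 (attained at k = 1)
  C[1][1] = min over k of (A[1][0] + B[0][1] = 8 + 4 = 12, A[1][1] + B[1][1] = 2 + 4 = 6) = 6 (attained at k = 1)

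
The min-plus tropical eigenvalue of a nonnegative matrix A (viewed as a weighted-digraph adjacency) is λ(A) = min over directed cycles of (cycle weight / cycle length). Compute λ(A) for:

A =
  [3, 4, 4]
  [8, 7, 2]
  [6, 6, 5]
λ(A) = 3

Enumerate directed cycles and compute their means (weight / length). Sample:
  cycle 0 → 0: weight = 3, length = 1, mean = 3/1 ≈ 3.000
  cycle 1 → 1: weight = 7, length = 1, mean = 7/1 ≈ 7.000
  cycle 2 → 2: weight = 5, length = 1, mean = 5/1 ≈ 5.000
  cycle 0 → 1 → 0: weight = 12, length = 2, mean = 12/2 ≈ 6.000
  cycle 0 → 2 → 0: weight = 10, length = 2, mean = 10/2 ≈ 5.000
  cycle 1 → 0 → 1: weight = 12, length = 2, mean = 12/2 ≈ 6.000
Minimum mean = 3.000, attained e.g. along the cycle 0 → 0 with weight 3 and length 1. So λ(A) = 3/1 = 3.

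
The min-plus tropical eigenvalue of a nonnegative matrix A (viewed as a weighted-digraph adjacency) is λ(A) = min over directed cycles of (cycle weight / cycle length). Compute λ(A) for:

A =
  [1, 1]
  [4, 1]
λ(A) = 1

Enumerate directed cycles and compute their means (weight / length). Sample:
  cycle 0 → 0: weight = 1, length = 1, mean = 1/1 ≈ 1.000
  cycle 1 → 1: weight = 1, length = 1, mean = 1/1 ≈ 1.000
  cycle 0 → 1 → 0: weight = 5, length = 2, mean = 5/2 ≈ 2.500
  cycle 1 → 0 → 1: weight = 5, length = 2, mean = 5/2 ≈ 2.500
Minimum mean = 1.000, attained e.g. along the cycle 0 → 0 with weight 1 and length 1. So λ(A) = 1/1 = 1.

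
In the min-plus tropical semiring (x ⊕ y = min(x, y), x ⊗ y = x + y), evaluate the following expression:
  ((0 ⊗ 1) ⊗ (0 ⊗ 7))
((0 ⊗ 1) ⊗ (0 ⊗ 7)) = 8

Expand innermost to outermost. Recall ⊕ takes the minimum of its arguments and ⊗ takes their sum. Working out the expression ((0 ⊗ 1) ⊗ (0 ⊗ 7)) gives 8.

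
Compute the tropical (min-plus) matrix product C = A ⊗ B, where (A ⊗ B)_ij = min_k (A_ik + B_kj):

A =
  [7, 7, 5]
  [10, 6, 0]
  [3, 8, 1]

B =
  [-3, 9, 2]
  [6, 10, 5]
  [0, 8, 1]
A ⊗ B =
  [4, 13, 6]
  [0, 8, 1]
  [0, 9, 2]

Apply the min-plus product entry-by-entry:
  C[0][0] = min over k of (A[0][0] + B[0][0] = 7 + -3 = 4, A[0][1] + B[1][0] = 7 + 6 = 13, A[0][2] + B[2][0] = 5 + 0 = 5) = 4 (attained at k = 0)
  C[0][1] = min over k of (A[0][0] + B[0][1] = 7 + 9 = 16, A[0][1] + B[1][1] = 7 + 10 = 17, A[0][2] + B[2][1] = 5 + 8 = 13) = 13 (attained at k = 2)
  C[0][2] = min over k of (A[0][0] + B[0][2] = 7 + 2 = 9, A[0][1] + B[1][2] = 7 + 5 = 12, A[0][2] + B[2][2] = 5 + 1 = 6) = 6 (attained at k = 2)
  C[1][0] = min over k of (A[1][0] + B[0][0] = 10 + -3 = 7, A[1][1] + B[1][0] = 6 + 6 = 12, A[1][2] + B[2][0] = 0 + 0 = 0) = 0 (attained at k = 2)
  C[1][1] = min over k of (A[1][0] + B[0][1] = 10 + 9 = 19, A[1][1] + B[1][1] = 6 + 10 = 16, A[1][2] + B[2][1] = 0 + 8 = 8) = 8 (attained at k = 2)
  C[1][2] = min over k of (A[1][0] + B[0][2] = 10 + 2 = 12, A[1][1] + B[1][2] = 6 + 5 = 11, A[1][2] + B[2][2] = 0 + 1 = 1) = 1 (attained at k = 2)
  C[2][0] = min over k of (A[2][0] + B[0][0] = 3 + -3 = 0, A[2][1] + B[1][0] = 8 + 6 = 14, A[2][2] + B[2][0] = 1 + 0 = 1) = 0 (attained at k = 0)
  C[2][1] = min over k of (A[2][0] + B[0][1] = 3 + 9 = 12, A[2][1] + B[1][1] = 8 + 10 = 18, A[2][2] + B[2][1] = 1 + 8 = 9) = 9 (attained at k = 2)
  C[2][2] = min over k of (A[2][0] + B[0][2] = 3 + 2 = 5, A[2][1] + B[1][2] = 8 + 5 = 13, A[2][2] + B[2][2] = 1 + 1 = 2) = 2 (attained at k = 2)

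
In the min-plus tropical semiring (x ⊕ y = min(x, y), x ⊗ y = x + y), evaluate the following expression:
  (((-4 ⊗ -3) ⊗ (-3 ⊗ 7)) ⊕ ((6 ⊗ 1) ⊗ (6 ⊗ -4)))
(((-4 ⊗ -3) ⊗ (-3 ⊗ 7)) ⊕ ((6 ⊗ 1) ⊗ (6 ⊗ -4))) = -3

Expand innermost to outermost. Recall ⊕ takes the minimum of its arguments and ⊗ takes their sum. Working out the expression (((-4 ⊗ -3) ⊗ (-3 ⊗ 7)) ⊕ ((6 ⊗ 1) ⊗ (6 ⊗ -4))) gives -3.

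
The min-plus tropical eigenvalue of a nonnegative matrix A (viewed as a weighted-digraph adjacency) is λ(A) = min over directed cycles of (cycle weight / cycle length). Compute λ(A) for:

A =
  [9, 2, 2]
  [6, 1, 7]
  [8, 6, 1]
λ(A) = 1

Enumerate directed cycles and compute their means (weight / length). Sample:
  cycle 0 → 0: weight = 9, length = 1, mean = 9/1 ≈ 9.000
  cycle 1 → 1: weight = 1, length = 1, mean = 1/1 ≈ 1.000
  cycle 2 → 2: weight = 1, length = 1, mean = 1/1 ≈ 1.000
  cycle 0 → 1 → 0: weight = 8, length = 2, mean = 8/2 ≈ 4.000
  cycle 0 → 2 → 0: weight = 10, length = 2, mean = 10/2 ≈ 5.000
  cycle 1 → 0 → 1: weight = 8, length = 2, mean = 8/2 ≈ 4.000
Minimum mean = 1.000, attained e.g. along the cycle 1 → 1 with weight 1 and length 1. So λ(A) = 1/1 = 1.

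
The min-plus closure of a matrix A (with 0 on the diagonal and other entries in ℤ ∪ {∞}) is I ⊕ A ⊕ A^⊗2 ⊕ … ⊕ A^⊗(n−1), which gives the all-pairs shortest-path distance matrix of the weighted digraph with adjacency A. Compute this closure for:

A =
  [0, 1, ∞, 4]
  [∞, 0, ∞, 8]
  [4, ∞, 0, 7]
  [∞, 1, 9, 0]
Closure =
  [0, 1, 13, 4]
  [21, 0, 17, 8]
  [4, 5, 0, 7]
  [13, 1, 9, 0]

This is the Floyd-Warshall all-pairs shortest-path computation. For each intermediate vertex k = 0, 1, …, 3, update dist[i][j] ← min(dist[i][j], dist[i][k] + dist[k][j]). The final matrix gives, for each (i, j), the minimum total weight of any directed path from i to j (possibly empty when i = j).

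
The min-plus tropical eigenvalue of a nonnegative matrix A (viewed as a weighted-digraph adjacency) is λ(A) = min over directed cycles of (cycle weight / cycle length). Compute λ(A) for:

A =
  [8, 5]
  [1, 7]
λ(A) = 3

Enumerate directed cycles and compute their means (weight / length). Sample:
  cycle 0 → 0: weight = 8, length = 1, mean = 8/1 ≈ 8.000
  cycle 1 → 1: weight = 7, length = 1, mean = 7/1 ≈ 7.000
  cycle 0 → 1 → 0: weight = 6, length = 2, mean = 6/2 ≈ 3.000
  cycle 1 → 0 → 1: weight = 6, length = 2, mean = 6/2 ≈ 3.000
Minimum mean = 3.000, attained e.g. along the cycle 0 → 1 → 0 with weight 6 and length 2. So λ(A) = 6/2 = 3.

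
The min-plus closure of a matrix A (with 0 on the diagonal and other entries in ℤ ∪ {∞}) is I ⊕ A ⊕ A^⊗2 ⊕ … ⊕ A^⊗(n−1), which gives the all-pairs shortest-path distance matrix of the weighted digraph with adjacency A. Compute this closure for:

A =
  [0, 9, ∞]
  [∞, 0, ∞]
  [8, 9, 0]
Closure =
  [0, 9, ∞]
  [∞, 0, ∞]
  [8, 9, 0]

This is the Floyd-Warshall all-pairs shortest-path computation. For each intermediate vertex k = 0, 1, …, 2, update dist[i][j] ← min(dist[i][j], dist[i][k] + dist[k][j]). The final matrix gives, for each (i, j), the minimum total weight of any directed path from i to j (possibly empty when i = j).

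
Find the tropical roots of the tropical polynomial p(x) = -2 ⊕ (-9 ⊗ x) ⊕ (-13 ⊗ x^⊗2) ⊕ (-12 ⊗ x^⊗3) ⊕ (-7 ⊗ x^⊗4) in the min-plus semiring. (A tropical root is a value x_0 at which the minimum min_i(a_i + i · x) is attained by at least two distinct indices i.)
Roots: {-5, -1, 4, 7}

Each tropical root is a break point of the lower envelope of the lines y = a_i + i · x (there are 5 lines, with slopes 0, 1, ..., 4). Only the lines that attain the minimum somewhere contribute to roots; other lines are dominated. Here the surviving (envelope) indices are i = 4, i = 3, i = 2, i = 1, i = 0.
Intersections between consecutive envelope lines give the roots: for adjacent envelope indices i < j the intersection is x = (a_i − a_j) / (j − i). Reading off the sorted break points: {-5, -1, 4, 7}.
Verification: at each break x_0, at least two indices attain the minimum of min_i(a_i + i · x_0).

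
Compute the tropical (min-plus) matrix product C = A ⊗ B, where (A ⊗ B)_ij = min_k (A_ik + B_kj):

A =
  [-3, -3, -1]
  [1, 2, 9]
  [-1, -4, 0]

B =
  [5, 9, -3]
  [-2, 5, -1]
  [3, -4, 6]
A ⊗ B =
  [-5, -5, -6]
  [0, 5, -2]
  [-6, -4, -5]

Apply the min-plus product entry-by-entry:
  C[0][0] = min over k of (A[0][0] + B[0][0] = -3 + 5 = 2, A[0][1] + B[1][0] = -3 + -2 = -5, A[0][2] + B[2][0] = -1 + 3 = 2) = -5 (attained at k = 1)
  C[0][1] = min over k of (A[0][0] + B[0][1] = -3 + 9 = 6, A[0][1] + B[1][1] = -3 + 5 = 2, A[0][2] + B[2][1] = -1 + -4 = -5) = -5 (attained at k = 2)
  C[0][2] = min over k of (A[0][0] + B[0][2] = -3 + -3 = -6, A[0][1] + B[1][2] = -3 + -1 = -4, A[0][2] + B[2][2] = -1 + 6 = 5) = -6 (attained at k = 0)
  C[1][0] = min over k of (A[1][0] + B[0][0] = 1 + 5 = 6, A[1][1] + B[1][0] = 2 + -2 = 0, A[1][2] + B[2][0] = 9 + 3 = 12) = 0 (attained at k = 1)
  C[1][1] = min over k of (A[1][0] + B[0][1] = 1 + 9 = 10, A[1][1] + B[1][1] = 2 + 5 = 7, A[1][2] + B[2][1] = 9 + -4 = 5) = 5 (attained at k = 2)
  C[1][2] = min over k of (A[1][0] + B[0][2] = 1 + -3 = -2, A[1][1] + B[1][2] = 2 + -1 = 1, A[1][2] + B[2][2] = 9 + 6 = 15) = -2 (attained at k = 0)
  C[2][0] = min over k of (A[2][0] + B[0][0] = -1 + 5 = 4, A[2][1] + B[1][0] = -4 + -2 = -6, A[2][2] + B[2][0] = 0 + 3 = 3) = -6 (attained at k = 1)
  C[2][1] = min over k of (A[2][0] + B[0][1] = -1 + 9 = 8, A[2][1] + B[1][1] = -4 + 5 = 1, A[2][2] + B[2][1] = 0 + -4 = -4) = -4 (attained at k = 2)
  C[2][2] = min over k of (A[2][0] + B[0][2] = -1 + -3 = -4, A[2][1] + B[1][2] = -4 + -1 = -5, A[2][2] + B[2][2] = 0 + 6 = 6) = -5 (attained at k = 1)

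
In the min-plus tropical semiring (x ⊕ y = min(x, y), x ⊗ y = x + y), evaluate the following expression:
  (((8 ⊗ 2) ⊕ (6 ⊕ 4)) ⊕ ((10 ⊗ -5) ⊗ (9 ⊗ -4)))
(((8 ⊗ 2) ⊕ (6 ⊕ 4)) ⊕ ((10 ⊗ -5) ⊗ (9 ⊗ -4))) = 4

Expand innermost to outermost. Recall ⊕ takes the minimum of its arguments and ⊗ takes their sum. Working out the expression (((8 ⊗ 2) ⊕ (6 ⊕ 4)) ⊕ ((10 ⊗ -5) ⊗ (9 ⊗ -4))) gives 4.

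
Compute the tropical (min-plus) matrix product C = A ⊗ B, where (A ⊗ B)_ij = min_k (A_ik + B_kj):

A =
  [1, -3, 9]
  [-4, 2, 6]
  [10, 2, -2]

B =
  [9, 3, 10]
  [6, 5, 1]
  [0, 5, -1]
A ⊗ B =
  [3, 2, -2]
  [5, -1, 3]
  [-2, 3, -3]

Apply the min-plus product entry-by-entry:
  C[0][0] = min over k of (A[0][0] + B[0][0] = 1 + 9 = 10, A[0][1] + B[1][0] = -3 + 6 = 3, A[0][2] + B[2][0] = 9 + 0 = 9) = 3 (attained at k = 1)
  C[0][1] = min over k of (A[0][0] + B[0][1] = 1 + 3 = 4, A[0][1] + B[1][1] = -3 + 5 = 2, A[0][2] + B[2][1] = 9 + 5 = 14) = 2 (attained at k = 1)
  C[0][2] = min over k of (A[0][0] + B[0][2] = 1 + 10 = 11, A[0][1] + B[1][2] = -3 + 1 = -2, A[0][2] + B[2][2] = 9 + -1 = 8) = -2 (attained at k = 1)
  C[1][0] = min over k of (A[1][0] + B[0][0] = -4 + 9 = 5, A[1][1] + B[1][0] = 2 + 6 = 8, A[1][2] + B[2][0] = 6 + 0 = 6) = 5 (attained at k = 0)
  C[1][1] = min over k of (A[1][0] + B[0][1] = -4 + 3 = -1, A[1][1] + B[1][1] = 2 + 5 = 7, A[1][2] + B[2][1] = 6 + 5 = 11) = -1 (attained at k = 0)
  C[1][2] = min over k of (A[1][0] + B[0][2] = -4 + 10 = 6, A[1][1] + B[1][2] = 2 + 1 = 3, A[1][2] + B[2][2] = 6 + -1 = 5) = 3 (attained at k = 1)
  C[2][0] = min over k of (A[2][0] + B[0][0] = 10 + 9 = 19, A[2][1] + B[1][0] = 2 + 6 = 8, A[2][2] + B[2][0] = -2 + 0 = -2) = -2 (attained at k = 2)
  C[2][1] = min over k of (A[2][0] + B[0][1] = 10 + 3 = 13, A[2][1] + B[1][1] = 2 + 5 = 7, A[2][2] + B[2][1] = -2 + 5 = 3) = 3 (attained at k = 2)
  C[2][2] = min over k of (A[2][0] + B[0][2] = 10 + 10 = 20, A[2][1] + B[1][2] = 2 + 1 = 3, A[2][2] + B[2][2] = -2 + -1 = -3) = -3 (attained at k = 2)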